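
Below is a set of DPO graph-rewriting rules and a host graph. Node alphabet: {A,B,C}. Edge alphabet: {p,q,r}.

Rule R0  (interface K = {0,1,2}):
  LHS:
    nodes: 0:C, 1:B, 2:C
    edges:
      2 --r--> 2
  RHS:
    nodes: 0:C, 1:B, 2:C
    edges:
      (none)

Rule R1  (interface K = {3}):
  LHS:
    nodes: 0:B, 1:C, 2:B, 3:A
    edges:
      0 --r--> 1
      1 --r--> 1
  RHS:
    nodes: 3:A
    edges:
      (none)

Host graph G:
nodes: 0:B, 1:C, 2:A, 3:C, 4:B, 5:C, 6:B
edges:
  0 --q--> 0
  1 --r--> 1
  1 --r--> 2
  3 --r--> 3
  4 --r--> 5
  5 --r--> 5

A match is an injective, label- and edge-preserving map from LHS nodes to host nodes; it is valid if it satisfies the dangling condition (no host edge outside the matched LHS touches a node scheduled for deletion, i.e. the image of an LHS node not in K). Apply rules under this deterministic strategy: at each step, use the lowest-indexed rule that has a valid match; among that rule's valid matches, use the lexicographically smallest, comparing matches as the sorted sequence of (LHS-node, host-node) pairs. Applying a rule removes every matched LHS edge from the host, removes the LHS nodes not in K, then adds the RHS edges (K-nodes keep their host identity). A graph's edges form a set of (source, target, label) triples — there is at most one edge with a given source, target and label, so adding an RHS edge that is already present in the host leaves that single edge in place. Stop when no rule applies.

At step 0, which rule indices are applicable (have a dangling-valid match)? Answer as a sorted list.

R0: 18 valid matches — {0↦1, 1↦0, 2↦3}, {0↦1, 1↦0, 2↦5}, {0↦1, 1↦4, 2↦3} (+15 more)
R1: 1 valid match — {0↦4, 1↦5, 2↦6, 3↦2}

Answer: [R0,R1]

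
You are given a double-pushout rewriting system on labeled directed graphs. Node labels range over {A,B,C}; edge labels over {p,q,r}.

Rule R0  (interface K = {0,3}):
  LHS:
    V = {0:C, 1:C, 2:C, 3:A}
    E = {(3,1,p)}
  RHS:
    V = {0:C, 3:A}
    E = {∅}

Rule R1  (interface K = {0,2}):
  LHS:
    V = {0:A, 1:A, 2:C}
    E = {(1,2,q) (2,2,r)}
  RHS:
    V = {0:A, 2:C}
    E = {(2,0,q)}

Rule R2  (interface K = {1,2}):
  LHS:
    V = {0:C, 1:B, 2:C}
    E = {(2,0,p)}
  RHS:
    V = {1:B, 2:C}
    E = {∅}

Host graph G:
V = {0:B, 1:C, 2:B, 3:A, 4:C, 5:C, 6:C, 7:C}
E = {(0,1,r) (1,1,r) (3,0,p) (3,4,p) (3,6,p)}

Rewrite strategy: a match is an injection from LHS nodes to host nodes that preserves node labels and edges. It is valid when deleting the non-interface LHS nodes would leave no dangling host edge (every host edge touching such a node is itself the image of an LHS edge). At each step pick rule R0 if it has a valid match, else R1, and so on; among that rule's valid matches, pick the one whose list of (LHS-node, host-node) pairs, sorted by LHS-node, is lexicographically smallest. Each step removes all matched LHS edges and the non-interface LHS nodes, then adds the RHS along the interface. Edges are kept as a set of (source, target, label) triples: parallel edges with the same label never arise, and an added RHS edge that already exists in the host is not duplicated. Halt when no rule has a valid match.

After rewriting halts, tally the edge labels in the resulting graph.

[0] host  ⇒  8 nodes, 5 edges  {0-r->1 1-r->1 3-p->0 3-p->4 3-p->6}
[1] R0 @ {0↦1, 1↦4, 2↦5, 3↦3}  ⇒  6 nodes, 4 edges  {0-r->1 1-r->1 3-p->0 3-p->6}
[2] R0 @ {0↦1, 1↦6, 2↦7, 3↦3}  ⇒  4 nodes, 3 edges  {0-r->1 1-r->1 3-p->0}
normal form: no rule applies after step 2
NF edges: [(0, 1, 'r'), (1, 1, 'r'), (3, 0, 'p')]

Answer: p:1 r:2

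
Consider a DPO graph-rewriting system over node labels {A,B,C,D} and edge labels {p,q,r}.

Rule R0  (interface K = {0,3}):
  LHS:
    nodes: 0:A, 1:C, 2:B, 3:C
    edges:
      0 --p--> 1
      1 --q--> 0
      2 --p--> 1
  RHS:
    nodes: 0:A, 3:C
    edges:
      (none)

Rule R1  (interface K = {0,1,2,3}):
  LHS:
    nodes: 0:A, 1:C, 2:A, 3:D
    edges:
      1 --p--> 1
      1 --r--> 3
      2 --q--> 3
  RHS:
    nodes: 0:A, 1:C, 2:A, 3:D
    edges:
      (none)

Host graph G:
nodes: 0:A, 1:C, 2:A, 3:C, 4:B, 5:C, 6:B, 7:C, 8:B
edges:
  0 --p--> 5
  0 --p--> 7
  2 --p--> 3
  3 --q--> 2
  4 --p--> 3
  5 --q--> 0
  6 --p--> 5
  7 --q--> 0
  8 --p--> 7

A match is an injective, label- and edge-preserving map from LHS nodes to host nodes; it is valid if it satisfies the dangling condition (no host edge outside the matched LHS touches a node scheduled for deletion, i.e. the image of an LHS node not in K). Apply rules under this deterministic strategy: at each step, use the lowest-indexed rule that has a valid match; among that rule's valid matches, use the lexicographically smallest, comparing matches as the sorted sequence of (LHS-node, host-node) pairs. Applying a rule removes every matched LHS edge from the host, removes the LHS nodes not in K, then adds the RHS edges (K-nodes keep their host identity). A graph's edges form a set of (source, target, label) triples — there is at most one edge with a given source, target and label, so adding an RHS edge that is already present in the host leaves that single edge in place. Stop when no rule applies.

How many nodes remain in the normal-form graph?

initial: |V|=9 |E|=9  E = 0-p->5 0-p->7 2-p->3 3-q->2 4-p->3 5-q->0 6-p->5 7-q->0 8-p->7
step 1: apply R0 at {0↦0, 1↦5, 2↦6, 3↦1}  → |V|=7 |E|=6  E = 0-p->7 2-p->3 3-q->2 4-p->3 7-q->0 8-p->7
step 2: apply R0 at {0↦0, 1↦7, 2↦8, 3↦1}  → |V|=5 |E|=3  E = 2-p->3 3-q->2 4-p->3
step 3: apply R0 at {0↦2, 1↦3, 2↦4, 3↦1}  → |V|=3 |E|=0  E = ∅
normal form: no rule applies after step 3
NF nodes: {0:A, 1:C, 2:A}

Answer: 3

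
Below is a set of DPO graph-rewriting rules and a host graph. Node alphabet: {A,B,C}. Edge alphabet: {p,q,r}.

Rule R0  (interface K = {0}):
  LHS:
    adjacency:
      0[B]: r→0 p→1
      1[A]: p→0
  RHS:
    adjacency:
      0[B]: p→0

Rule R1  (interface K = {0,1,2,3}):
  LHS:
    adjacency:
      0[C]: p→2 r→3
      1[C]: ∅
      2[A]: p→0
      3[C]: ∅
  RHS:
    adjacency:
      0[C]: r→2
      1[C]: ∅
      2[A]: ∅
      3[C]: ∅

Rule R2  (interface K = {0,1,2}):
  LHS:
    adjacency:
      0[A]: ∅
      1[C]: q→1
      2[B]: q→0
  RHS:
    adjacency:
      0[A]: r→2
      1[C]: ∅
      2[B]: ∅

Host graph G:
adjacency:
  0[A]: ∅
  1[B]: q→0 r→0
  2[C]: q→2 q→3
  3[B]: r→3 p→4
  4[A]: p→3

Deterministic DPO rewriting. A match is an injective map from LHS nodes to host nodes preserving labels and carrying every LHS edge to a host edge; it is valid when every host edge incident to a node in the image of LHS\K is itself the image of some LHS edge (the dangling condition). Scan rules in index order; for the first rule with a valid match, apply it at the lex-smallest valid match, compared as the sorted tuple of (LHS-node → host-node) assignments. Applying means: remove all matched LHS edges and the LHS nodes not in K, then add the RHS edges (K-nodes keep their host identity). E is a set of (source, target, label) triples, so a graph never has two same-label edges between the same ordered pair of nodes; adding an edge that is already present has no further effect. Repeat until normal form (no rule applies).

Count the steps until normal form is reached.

Answer: 2

Steps:
initial: |V|=5 |E|=7  E = 1-q->0 1-r->0 2-q->2 2-q->3 3-r->3 3-p->4 4-p->3
step 1: apply R0 at {0↦3, 1↦4}  → |V|=4 |E|=5  E = 1-q->0 1-r->0 2-q->2 2-q->3 3-p->3
step 2: apply R2 at {0↦0, 1↦2, 2↦1}  → |V|=4 |E|=4  E = 0-r->1 1-r->0 2-q->3 3-p->3
halt: no rule applies after step 2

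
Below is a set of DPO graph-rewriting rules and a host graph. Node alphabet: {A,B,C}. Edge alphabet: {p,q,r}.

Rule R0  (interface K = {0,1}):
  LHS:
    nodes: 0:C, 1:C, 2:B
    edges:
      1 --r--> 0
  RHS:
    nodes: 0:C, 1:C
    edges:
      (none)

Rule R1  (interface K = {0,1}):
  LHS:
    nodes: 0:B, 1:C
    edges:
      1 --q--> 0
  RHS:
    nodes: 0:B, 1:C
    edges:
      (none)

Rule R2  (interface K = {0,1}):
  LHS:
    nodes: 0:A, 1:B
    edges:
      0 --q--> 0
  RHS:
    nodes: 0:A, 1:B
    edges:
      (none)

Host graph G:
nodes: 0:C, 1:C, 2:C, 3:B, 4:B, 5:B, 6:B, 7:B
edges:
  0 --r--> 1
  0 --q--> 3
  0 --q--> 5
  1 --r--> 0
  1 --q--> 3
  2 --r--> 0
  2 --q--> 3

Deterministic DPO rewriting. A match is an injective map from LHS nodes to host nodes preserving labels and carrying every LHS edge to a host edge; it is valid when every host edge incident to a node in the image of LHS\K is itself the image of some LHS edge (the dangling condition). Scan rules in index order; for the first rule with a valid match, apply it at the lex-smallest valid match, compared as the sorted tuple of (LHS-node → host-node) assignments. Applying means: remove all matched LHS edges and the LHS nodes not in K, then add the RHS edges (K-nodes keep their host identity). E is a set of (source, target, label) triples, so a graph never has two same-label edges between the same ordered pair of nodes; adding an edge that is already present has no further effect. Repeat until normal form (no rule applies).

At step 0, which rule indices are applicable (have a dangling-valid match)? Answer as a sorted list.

R0: 9 valid matches — {0↦0, 1↦1, 2↦4}, {0↦0, 1↦1, 2↦6}, {0↦0, 1↦1, 2↦7} (+6 more)
R1: 4 valid matches — {0↦3, 1↦0}, {0↦3, 1↦1}, {0↦3, 1↦2} (+1 more)
R2: no valid match — LHS pattern not found

Answer: [R0,R1]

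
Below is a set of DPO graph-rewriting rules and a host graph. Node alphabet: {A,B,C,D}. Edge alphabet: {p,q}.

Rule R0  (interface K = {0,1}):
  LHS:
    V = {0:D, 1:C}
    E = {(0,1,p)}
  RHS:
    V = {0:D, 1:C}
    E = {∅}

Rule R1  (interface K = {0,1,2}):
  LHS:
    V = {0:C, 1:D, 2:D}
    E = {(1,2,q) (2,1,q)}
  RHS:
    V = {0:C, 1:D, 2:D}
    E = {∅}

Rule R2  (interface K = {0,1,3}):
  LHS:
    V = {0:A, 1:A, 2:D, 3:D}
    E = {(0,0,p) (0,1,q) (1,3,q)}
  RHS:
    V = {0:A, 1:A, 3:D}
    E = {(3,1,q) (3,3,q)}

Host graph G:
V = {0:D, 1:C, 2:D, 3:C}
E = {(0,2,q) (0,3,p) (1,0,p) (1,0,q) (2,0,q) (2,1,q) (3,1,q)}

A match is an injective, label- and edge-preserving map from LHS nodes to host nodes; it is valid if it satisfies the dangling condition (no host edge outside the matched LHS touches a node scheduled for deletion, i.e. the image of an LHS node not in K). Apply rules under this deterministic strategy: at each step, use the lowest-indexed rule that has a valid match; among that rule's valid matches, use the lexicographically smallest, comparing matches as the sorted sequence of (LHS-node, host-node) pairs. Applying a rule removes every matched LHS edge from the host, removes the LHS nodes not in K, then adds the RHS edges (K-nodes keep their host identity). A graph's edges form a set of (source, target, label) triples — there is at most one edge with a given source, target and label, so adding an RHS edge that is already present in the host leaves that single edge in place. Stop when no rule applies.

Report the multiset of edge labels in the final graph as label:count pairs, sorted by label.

initial: |V|=4 |E|=7  E = 0-q->2 0-p->3 1-p->0 1-q->0 2-q->0 2-q->1 3-q->1
step 1: apply R0 at {0↦0, 1↦3}  → |V|=4 |E|=6  E = 0-q->2 1-p->0 1-q->0 2-q->0 2-q->1 3-q->1
step 2: apply R1 at {0↦1, 1↦0, 2↦2}  → |V|=4 |E|=4  E = 1-p->0 1-q->0 2-q->1 3-q->1
final graph: no rule applies after step 2
NF edges: [(1, 0, 'p'), (1, 0, 'q'), (2, 1, 'q'), (3, 1, 'q')]

Answer: p:1 q:3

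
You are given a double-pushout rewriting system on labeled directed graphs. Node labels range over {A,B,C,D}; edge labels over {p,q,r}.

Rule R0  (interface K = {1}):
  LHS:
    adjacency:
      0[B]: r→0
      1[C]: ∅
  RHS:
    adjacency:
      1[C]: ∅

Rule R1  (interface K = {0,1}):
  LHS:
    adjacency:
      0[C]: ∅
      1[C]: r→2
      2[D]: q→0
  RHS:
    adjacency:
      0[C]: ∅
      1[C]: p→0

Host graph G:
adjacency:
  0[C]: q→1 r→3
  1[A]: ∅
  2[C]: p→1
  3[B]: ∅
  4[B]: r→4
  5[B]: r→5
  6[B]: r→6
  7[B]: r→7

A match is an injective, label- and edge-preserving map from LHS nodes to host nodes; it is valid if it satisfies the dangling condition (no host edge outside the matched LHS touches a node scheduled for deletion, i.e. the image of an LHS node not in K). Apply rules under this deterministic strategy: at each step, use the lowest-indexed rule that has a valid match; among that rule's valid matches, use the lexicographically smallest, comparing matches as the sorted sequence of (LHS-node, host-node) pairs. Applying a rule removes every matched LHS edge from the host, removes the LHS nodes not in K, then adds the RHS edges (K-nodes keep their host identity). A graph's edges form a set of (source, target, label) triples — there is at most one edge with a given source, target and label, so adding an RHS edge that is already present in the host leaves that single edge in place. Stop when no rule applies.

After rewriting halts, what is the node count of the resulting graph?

initial: |V|=8 |E|=7  E = 0-q->1 0-r->3 2-p->1 4-r->4 5-r->5 6-r->6 7-r->7
step 1: apply R0 at {0↦4, 1↦0}  → |V|=7 |E|=6  E = 0-q->1 0-r->3 2-p->1 5-r->5 6-r->6 7-r->7
step 2: apply R0 at {0↦5, 1↦0}  → |V|=6 |E|=5  E = 0-q->1 0-r->3 2-p->1 6-r->6 7-r->7
step 3: apply R0 at {0↦6, 1↦0}  → |V|=5 |E|=4  E = 0-q->1 0-r->3 2-p->1 7-r->7
step 4: apply R0 at {0↦7, 1↦0}  → |V|=4 |E|=3  E = 0-q->1 0-r->3 2-p->1
final graph: no rule applies after step 4
NF nodes: {0:C, 1:A, 2:C, 3:B}

Answer: 4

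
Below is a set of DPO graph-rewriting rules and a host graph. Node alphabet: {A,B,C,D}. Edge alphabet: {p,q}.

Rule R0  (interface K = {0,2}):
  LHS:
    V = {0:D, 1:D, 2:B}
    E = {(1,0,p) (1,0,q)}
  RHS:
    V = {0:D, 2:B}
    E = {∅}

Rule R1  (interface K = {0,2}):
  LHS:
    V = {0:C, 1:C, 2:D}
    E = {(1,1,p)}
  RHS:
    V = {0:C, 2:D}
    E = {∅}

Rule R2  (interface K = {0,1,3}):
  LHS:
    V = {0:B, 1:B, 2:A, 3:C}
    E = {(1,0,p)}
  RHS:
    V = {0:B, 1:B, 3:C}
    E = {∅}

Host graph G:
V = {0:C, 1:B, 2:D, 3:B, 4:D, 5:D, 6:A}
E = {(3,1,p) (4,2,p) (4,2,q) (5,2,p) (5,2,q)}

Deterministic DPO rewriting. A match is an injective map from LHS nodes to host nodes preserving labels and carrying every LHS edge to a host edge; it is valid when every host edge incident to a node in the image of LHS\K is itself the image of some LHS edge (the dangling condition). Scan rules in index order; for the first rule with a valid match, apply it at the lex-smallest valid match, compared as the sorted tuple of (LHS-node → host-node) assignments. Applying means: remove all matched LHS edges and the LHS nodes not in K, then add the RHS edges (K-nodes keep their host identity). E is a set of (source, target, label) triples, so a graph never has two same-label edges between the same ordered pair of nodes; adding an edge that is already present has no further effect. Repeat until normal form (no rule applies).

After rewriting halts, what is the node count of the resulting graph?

start.  V:7 E:5  edges: 3-p->1 4-p->2 4-q->2 5-p->2 5-q->2
1. fire R0 via {0↦2, 1↦4, 2↦1}  →  V:6 E:3  edges: 3-p->1 5-p->2 5-q->2
2. fire R0 via {0↦2, 1↦5, 2↦1}  →  V:5 E:1  edges: 3-p->1
3. fire R2 via {0↦1, 1↦3, 2↦6, 3↦0}  →  V:4 E:0  edges: ∅
final graph: no rule applies after step 3
NF nodes: {0:C, 1:B, 2:D, 3:B}

Answer: 4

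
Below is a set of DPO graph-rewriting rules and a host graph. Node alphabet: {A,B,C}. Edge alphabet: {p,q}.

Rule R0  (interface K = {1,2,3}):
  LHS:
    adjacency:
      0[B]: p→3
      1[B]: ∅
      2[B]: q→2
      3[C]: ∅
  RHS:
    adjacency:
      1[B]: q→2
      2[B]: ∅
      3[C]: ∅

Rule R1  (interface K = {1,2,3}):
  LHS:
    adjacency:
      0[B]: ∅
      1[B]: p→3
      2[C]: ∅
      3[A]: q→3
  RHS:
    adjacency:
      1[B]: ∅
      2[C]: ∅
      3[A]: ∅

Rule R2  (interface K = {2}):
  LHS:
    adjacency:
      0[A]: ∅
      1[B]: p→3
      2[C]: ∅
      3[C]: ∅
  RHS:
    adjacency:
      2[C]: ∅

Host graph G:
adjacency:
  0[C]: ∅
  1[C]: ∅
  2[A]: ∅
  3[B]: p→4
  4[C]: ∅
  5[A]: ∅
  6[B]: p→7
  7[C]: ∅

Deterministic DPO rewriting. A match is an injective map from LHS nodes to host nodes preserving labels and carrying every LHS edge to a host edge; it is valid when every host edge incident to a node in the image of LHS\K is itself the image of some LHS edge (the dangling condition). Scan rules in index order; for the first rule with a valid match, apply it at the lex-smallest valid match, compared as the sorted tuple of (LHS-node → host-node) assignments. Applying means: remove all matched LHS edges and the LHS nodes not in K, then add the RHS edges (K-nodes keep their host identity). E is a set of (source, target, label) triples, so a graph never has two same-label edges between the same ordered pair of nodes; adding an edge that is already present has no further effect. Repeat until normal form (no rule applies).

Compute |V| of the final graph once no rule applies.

initial: |V|=8 |E|=2  E = 3-p->4 6-p->7
step 1: apply R2 at {0↦2, 1↦3, 2↦0, 3↦4}  → |V|=5 |E|=1  E = 6-p->7
step 2: apply R2 at {0↦5, 1↦6, 2↦0, 3↦7}  → |V|=2 |E|=0  E = ∅
halt: no rule applies after step 2
NF nodes: {0:C, 1:C}

Answer: 2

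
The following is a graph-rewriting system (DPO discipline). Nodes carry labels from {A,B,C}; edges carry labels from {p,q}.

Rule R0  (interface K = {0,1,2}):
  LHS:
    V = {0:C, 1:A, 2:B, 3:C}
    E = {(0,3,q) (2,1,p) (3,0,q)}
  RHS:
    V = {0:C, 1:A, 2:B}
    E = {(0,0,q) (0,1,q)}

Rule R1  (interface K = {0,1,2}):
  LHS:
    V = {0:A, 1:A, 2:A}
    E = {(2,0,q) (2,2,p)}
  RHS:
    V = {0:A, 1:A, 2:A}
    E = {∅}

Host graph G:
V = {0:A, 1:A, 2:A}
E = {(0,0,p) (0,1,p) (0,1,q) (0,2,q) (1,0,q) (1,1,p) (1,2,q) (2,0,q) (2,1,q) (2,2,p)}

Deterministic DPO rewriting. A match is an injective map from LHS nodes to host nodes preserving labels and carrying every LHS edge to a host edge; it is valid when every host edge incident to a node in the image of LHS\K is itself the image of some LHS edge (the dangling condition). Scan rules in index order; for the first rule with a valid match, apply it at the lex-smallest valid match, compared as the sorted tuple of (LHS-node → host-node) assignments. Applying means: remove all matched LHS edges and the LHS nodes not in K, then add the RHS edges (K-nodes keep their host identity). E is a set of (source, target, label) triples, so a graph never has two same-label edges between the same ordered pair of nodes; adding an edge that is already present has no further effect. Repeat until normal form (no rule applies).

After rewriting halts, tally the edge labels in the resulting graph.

Answer: p:1 q:3

Steps:
[0] host  ⇒  3 nodes, 10 edges  {0-p->0 0-p->1 0-q->1 0-q->2 1-q->0 1-p->1 1-q->2 2-q->0 2-q->1 2-p->2}
[1] R1 @ {0↦0, 1↦1, 2↦2}  ⇒  3 nodes, 8 edges  {0-p->0 0-p->1 0-q->1 0-q->2 1-q->0 1-p->1 1-q->2 2-q->1}
[2] R1 @ {0↦0, 1↦2, 2↦1}  ⇒  3 nodes, 6 edges  {0-p->0 0-p->1 0-q->1 0-q->2 1-q->2 2-q->1}
[3] R1 @ {0↦1, 1↦2, 2↦0}  ⇒  3 nodes, 4 edges  {0-p->1 0-q->2 1-q->2 2-q->1}
normal form: no rule applies after step 3
NF edges: [(0, 1, 'p'), (0, 2, 'q'), (1, 2, 'q'), (2, 1, 'q')]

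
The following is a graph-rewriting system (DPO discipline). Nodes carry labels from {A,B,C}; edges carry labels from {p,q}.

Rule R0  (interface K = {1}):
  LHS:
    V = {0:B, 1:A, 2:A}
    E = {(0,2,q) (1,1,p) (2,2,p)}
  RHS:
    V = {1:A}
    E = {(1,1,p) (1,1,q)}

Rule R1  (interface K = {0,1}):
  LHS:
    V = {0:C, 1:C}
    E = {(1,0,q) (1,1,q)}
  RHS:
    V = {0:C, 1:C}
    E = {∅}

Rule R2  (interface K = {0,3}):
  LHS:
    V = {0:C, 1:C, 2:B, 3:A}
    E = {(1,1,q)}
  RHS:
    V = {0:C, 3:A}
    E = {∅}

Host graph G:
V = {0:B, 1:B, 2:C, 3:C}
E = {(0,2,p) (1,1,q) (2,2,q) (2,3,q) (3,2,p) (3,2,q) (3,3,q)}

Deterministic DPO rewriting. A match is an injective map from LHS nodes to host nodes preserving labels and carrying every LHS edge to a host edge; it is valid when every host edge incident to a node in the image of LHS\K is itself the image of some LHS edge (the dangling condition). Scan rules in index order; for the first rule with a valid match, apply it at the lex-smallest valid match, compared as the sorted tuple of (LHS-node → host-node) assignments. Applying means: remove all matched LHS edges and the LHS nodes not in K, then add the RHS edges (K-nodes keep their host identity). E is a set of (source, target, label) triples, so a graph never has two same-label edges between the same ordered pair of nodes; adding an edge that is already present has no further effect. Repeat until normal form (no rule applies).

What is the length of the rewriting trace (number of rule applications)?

Answer: 2

Rewrite trace:
[0] host  ⇒  4 nodes, 7 edges  {0-p->2 1-q->1 2-q->2 2-q->3 3-p->2 3-q->2 3-q->3}
[1] R1 @ {0↦2, 1↦3}  ⇒  4 nodes, 5 edges  {0-p->2 1-q->1 2-q->2 2-q->3 3-p->2}
[2] R1 @ {0↦3, 1↦2}  ⇒  4 nodes, 3 edges  {0-p->2 1-q->1 3-p->2}
normal form: no rule applies after step 2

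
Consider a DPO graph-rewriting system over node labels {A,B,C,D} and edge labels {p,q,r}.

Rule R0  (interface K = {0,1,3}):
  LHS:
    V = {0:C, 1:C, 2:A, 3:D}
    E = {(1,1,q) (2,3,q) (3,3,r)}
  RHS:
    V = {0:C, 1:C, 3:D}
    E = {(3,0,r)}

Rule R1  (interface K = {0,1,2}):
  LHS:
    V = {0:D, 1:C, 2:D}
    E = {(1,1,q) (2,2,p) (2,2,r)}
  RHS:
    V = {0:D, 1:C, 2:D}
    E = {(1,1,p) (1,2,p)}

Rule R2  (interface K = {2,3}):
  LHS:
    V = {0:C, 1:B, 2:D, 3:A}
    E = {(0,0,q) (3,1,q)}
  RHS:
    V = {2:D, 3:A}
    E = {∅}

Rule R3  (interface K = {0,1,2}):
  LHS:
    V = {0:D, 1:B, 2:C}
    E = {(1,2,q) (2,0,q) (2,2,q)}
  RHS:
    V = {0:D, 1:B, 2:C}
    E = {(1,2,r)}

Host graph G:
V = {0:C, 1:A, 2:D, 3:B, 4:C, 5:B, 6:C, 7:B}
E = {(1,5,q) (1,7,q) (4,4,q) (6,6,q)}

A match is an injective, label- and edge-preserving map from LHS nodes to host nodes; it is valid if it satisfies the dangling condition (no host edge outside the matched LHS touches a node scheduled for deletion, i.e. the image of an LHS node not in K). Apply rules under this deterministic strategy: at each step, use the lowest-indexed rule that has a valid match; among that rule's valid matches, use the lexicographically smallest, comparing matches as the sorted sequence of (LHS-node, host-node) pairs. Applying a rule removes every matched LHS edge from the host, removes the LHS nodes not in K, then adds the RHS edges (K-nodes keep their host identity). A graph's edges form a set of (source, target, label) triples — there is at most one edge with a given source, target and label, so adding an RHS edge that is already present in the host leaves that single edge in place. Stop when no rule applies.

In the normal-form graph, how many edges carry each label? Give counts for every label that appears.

Answer: (no edges)

Steps:
[0] host  ⇒  8 nodes, 4 edges  {1-q->5 1-q->7 4-q->4 6-q->6}
[1] R2 @ {0↦4, 1↦5, 2↦2, 3↦1}  ⇒  6 nodes, 2 edges  {1-q->7 6-q->6}
[2] R2 @ {0↦6, 1↦7, 2↦2, 3↦1}  ⇒  4 nodes, 0 edges  {∅}
final graph: no rule applies after step 2
NF edges: []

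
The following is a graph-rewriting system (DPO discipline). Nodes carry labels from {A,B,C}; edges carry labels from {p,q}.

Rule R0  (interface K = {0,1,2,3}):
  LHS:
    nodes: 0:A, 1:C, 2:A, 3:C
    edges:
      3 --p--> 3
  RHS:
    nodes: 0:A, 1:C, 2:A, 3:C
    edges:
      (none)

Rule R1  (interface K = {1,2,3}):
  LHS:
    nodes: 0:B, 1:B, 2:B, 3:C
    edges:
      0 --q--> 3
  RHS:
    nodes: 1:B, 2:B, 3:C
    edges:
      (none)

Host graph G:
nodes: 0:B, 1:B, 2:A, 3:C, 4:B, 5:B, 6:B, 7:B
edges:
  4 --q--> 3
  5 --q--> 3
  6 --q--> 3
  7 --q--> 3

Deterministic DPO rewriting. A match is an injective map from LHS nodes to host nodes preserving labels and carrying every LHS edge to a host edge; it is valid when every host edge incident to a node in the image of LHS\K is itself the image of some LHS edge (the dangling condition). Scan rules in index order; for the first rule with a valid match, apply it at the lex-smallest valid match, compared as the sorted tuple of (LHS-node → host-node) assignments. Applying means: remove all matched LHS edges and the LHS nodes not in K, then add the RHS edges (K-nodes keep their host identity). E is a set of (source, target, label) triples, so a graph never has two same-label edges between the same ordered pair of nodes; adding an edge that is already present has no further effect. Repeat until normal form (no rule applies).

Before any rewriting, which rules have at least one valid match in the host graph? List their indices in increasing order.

R0: no valid match — LHS pattern not found
R1: 80 valid matches — {0↦4, 1↦0, 2↦1, 3↦3}, {0↦4, 1↦0, 2↦5, 3↦3}, {0↦4, 1↦0, 2↦6, 3↦3} (+77 more)

Answer: [R1]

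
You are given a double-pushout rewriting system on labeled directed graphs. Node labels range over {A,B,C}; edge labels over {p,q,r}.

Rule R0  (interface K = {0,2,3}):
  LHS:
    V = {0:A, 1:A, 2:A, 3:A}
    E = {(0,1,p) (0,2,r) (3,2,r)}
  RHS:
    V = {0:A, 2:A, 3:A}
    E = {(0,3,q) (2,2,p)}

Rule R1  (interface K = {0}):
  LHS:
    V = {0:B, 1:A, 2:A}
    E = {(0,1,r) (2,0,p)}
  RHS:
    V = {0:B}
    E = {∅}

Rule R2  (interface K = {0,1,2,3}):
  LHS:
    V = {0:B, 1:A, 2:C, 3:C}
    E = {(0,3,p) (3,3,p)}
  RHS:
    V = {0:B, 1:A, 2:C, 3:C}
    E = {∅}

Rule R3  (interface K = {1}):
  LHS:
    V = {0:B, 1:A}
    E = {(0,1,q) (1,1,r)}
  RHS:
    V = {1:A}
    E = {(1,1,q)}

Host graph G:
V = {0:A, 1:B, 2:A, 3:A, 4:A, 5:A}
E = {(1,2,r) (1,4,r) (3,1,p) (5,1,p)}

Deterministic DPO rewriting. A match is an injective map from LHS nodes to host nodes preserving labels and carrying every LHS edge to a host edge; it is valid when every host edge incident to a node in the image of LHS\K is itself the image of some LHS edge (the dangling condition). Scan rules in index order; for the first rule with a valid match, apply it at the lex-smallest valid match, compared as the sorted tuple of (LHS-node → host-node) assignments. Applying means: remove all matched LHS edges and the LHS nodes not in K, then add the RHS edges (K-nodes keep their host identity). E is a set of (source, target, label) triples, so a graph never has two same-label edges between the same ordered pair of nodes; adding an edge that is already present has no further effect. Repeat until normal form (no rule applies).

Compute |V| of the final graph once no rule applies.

initial: |V|=6 |E|=4  E = 1-r->2 1-r->4 3-p->1 5-p->1
step 1: apply R1 at {0↦1, 1↦2, 2↦3}  → |V|=4 |E|=2  E = 1-r->4 5-p->1
step 2: apply R1 at {0↦1, 1↦4, 2↦5}  → |V|=2 |E|=0  E = ∅
final graph: no rule applies after step 2
NF nodes: {0:A, 1:B}

Answer: 2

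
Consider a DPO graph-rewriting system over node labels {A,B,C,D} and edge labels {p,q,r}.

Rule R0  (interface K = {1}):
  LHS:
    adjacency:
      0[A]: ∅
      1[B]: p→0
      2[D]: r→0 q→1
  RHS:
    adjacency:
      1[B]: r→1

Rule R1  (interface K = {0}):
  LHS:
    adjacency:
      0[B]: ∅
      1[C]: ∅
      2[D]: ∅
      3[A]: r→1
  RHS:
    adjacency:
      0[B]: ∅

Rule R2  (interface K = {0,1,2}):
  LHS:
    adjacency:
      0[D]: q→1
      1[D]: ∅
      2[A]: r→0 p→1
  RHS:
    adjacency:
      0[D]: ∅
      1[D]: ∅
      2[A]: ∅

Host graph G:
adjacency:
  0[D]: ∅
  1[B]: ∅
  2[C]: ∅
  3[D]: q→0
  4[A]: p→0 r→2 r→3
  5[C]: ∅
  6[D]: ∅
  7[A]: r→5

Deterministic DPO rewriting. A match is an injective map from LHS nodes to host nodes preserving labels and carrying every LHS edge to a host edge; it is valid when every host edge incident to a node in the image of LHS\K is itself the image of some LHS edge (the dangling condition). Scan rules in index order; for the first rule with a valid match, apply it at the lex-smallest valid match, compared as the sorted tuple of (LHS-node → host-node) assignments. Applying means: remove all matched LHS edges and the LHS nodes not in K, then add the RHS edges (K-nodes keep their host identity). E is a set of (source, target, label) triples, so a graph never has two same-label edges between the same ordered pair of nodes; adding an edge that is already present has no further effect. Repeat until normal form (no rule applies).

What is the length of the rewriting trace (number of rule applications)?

Answer: 3

Steps:
initial: |V|=8 |E|=5  E = 3-q->0 4-p->0 4-r->2 4-r->3 7-r->5
step 1: apply R1 at {0↦1, 1↦5, 2↦6, 3↦7}  → |V|=5 |E|=4  E = 3-q->0 4-p->0 4-r->2 4-r->3
step 2: apply R2 at {0↦3, 1↦0, 2↦4}  → |V|=5 |E|=1  E = 4-r->2
step 3: apply R1 at {0↦1, 1↦2, 2↦0, 3↦4}  → |V|=2 |E|=0  E = ∅
halt: no rule applies after step 3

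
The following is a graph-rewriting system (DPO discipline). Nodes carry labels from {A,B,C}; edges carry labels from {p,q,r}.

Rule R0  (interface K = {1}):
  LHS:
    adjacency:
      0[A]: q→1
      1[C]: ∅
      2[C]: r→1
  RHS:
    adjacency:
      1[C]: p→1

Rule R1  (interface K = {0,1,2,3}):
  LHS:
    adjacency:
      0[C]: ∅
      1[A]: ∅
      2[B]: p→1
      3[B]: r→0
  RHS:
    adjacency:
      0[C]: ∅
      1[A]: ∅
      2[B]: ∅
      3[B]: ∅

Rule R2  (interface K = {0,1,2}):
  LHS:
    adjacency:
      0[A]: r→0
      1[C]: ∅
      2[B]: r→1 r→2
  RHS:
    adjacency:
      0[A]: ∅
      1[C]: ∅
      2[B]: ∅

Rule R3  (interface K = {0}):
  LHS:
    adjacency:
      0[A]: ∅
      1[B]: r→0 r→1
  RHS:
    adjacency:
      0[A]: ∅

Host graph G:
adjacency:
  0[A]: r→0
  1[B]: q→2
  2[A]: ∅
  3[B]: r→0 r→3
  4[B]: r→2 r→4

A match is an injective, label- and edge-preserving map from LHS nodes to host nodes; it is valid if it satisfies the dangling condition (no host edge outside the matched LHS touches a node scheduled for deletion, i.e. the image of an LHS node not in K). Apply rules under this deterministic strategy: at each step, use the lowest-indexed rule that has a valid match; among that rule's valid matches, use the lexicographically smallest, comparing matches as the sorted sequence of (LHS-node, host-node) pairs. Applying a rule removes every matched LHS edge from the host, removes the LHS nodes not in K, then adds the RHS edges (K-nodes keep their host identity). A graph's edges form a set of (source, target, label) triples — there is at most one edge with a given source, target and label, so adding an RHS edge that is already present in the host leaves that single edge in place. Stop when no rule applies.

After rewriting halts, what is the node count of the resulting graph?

Answer: 3

Steps:
[0] host  ⇒  5 nodes, 6 edges  {0-r->0 1-q->2 3-r->0 3-r->3 4-r->2 4-r->4}
[1] R3 @ {0↦0, 1↦3}  ⇒  4 nodes, 4 edges  {0-r->0 1-q->2 4-r->2 4-r->4}
[2] R3 @ {0↦2, 1↦4}  ⇒  3 nodes, 2 edges  {0-r->0 1-q->2}
final graph: no rule applies after step 2
NF nodes: {0:A, 1:B, 2:A}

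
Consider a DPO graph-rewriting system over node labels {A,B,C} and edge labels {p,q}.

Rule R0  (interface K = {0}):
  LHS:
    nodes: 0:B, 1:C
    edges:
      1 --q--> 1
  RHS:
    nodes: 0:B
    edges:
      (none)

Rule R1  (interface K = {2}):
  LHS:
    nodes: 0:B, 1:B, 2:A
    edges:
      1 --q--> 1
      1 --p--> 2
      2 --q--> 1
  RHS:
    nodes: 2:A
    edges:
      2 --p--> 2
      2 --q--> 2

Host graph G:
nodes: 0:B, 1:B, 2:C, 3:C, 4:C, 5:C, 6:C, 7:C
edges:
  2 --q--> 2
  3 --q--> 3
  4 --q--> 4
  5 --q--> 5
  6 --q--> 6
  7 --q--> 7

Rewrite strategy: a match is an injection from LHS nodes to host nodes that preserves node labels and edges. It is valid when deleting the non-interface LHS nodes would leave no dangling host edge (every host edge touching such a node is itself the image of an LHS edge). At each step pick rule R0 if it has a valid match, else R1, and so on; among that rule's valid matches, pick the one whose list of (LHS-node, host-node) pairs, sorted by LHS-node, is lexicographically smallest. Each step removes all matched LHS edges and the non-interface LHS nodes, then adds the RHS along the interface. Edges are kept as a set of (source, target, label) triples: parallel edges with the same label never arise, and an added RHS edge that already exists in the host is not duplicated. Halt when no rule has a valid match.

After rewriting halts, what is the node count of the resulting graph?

Answer: 2

Steps:
[0] host  ⇒  8 nodes, 6 edges  {2-q->2 3-q->3 4-q->4 5-q->5 6-q->6 7-q->7}
[1] R0 @ {0↦0, 1↦2}  ⇒  7 nodes, 5 edges  {3-q->3 4-q->4 5-q->5 6-q->6 7-q->7}
[2] R0 @ {0↦0, 1↦3}  ⇒  6 nodes, 4 edges  {4-q->4 5-q->5 6-q->6 7-q->7}
[3] R0 @ {0↦0, 1↦4}  ⇒  5 nodes, 3 edges  {5-q->5 6-q->6 7-q->7}
[4] R0 @ {0↦0, 1↦5}  ⇒  4 nodes, 2 edges  {6-q->6 7-q->7}
[5] R0 @ {0↦0, 1↦6}  ⇒  3 nodes, 1 edges  {7-q->7}
[6] R0 @ {0↦0, 1↦7}  ⇒  2 nodes, 0 edges  {∅}
final graph: no rule applies after step 6
NF nodes: {0:B, 1:B}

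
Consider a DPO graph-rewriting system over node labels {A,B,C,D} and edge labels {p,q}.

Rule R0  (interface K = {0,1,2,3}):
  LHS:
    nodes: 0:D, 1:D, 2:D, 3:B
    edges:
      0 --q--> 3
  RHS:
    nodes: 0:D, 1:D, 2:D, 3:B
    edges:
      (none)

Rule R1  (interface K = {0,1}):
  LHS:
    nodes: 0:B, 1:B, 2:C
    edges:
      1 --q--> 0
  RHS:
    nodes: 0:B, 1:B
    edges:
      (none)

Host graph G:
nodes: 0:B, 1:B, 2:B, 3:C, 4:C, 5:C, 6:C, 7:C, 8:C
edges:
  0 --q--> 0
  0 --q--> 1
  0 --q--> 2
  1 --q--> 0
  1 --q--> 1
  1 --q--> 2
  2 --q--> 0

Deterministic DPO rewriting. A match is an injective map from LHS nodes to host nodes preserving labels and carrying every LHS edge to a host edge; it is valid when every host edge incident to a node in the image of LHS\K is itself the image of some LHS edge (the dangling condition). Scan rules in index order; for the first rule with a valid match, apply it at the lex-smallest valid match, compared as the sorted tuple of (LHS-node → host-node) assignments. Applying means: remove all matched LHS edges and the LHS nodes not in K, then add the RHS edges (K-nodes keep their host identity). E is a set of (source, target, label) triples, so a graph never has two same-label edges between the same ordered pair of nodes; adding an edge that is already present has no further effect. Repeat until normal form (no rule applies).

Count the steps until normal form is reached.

[0] host  ⇒  9 nodes, 7 edges  {0-q->0 0-q->1 0-q->2 1-q->0 1-q->1 1-q->2 2-q->0}
[1] R1 @ {0↦0, 1↦1, 2↦3}  ⇒  8 nodes, 6 edges  {0-q->0 0-q->1 0-q->2 1-q->1 1-q->2 2-q->0}
[2] R1 @ {0↦0, 1↦2, 2↦4}  ⇒  7 nodes, 5 edges  {0-q->0 0-q->1 0-q->2 1-q->1 1-q->2}
[3] R1 @ {0↦1, 1↦0, 2↦5}  ⇒  6 nodes, 4 edges  {0-q->0 0-q->2 1-q->1 1-q->2}
[4] R1 @ {0↦2, 1↦0, 2↦6}  ⇒  5 nodes, 3 edges  {0-q->0 1-q->1 1-q->2}
[5] R1 @ {0↦2, 1↦1, 2↦7}  ⇒  4 nodes, 2 edges  {0-q->0 1-q->1}
final graph: no rule applies after step 5

Answer: 5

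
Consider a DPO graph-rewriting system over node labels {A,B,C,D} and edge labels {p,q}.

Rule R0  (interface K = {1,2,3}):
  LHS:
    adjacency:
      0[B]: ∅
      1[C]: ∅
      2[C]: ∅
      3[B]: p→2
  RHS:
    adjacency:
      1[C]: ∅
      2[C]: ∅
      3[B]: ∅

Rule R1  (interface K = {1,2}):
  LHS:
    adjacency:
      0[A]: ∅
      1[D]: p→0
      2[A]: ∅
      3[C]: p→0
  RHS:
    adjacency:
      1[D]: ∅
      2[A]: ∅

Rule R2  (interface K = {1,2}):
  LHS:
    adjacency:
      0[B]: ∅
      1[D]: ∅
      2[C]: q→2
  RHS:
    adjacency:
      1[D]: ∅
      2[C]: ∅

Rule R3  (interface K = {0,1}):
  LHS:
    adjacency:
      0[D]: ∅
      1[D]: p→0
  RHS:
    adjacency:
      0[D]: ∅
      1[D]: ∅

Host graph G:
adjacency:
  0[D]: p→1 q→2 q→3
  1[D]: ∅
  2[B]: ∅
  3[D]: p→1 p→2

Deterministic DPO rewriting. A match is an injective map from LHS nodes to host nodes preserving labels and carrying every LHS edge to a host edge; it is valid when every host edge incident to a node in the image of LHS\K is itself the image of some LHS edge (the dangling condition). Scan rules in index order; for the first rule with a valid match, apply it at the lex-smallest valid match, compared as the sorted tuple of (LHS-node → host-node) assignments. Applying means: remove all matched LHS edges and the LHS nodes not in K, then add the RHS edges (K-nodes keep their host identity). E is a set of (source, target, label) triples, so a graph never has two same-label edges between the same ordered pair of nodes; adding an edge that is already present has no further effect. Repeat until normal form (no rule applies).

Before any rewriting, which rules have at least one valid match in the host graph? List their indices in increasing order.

R0: no valid match — LHS pattern not found
R1: no valid match — LHS pattern not found
R2: no valid match — LHS pattern not found
R3: 2 valid matches — {0↦1, 1↦0}, {0↦1, 1↦3}

Answer: [R3]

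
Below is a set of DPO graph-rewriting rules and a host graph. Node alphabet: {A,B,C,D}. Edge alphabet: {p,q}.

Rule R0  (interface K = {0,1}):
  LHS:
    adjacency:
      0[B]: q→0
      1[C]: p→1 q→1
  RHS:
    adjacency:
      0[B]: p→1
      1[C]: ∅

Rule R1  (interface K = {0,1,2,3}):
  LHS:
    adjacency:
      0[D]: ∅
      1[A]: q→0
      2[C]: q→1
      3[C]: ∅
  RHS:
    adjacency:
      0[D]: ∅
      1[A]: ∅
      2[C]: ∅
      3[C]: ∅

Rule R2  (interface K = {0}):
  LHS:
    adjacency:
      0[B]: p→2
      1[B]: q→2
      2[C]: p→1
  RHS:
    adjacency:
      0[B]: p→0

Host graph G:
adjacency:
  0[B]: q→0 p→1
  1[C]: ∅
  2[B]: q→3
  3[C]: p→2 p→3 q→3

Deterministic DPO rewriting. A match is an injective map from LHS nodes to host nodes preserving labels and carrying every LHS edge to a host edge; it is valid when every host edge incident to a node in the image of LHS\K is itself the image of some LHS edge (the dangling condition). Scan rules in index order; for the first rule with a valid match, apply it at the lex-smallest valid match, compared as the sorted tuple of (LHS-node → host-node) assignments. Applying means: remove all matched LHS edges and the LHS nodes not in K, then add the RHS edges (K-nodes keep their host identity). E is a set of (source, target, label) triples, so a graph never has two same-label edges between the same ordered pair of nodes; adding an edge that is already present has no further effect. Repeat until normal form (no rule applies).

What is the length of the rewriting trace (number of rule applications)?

start.  V:4 E:6  edges: 0-q->0 0-p->1 2-q->3 3-p->2 3-p->3 3-q->3
1. fire R0 via {0↦0, 1↦3}  →  V:4 E:4  edges: 0-p->1 0-p->3 2-q->3 3-p->2
2. fire R2 via {0↦0, 1↦2, 2↦3}  →  V:2 E:2  edges: 0-p->0 0-p->1
final graph: no rule applies after step 2

Answer: 2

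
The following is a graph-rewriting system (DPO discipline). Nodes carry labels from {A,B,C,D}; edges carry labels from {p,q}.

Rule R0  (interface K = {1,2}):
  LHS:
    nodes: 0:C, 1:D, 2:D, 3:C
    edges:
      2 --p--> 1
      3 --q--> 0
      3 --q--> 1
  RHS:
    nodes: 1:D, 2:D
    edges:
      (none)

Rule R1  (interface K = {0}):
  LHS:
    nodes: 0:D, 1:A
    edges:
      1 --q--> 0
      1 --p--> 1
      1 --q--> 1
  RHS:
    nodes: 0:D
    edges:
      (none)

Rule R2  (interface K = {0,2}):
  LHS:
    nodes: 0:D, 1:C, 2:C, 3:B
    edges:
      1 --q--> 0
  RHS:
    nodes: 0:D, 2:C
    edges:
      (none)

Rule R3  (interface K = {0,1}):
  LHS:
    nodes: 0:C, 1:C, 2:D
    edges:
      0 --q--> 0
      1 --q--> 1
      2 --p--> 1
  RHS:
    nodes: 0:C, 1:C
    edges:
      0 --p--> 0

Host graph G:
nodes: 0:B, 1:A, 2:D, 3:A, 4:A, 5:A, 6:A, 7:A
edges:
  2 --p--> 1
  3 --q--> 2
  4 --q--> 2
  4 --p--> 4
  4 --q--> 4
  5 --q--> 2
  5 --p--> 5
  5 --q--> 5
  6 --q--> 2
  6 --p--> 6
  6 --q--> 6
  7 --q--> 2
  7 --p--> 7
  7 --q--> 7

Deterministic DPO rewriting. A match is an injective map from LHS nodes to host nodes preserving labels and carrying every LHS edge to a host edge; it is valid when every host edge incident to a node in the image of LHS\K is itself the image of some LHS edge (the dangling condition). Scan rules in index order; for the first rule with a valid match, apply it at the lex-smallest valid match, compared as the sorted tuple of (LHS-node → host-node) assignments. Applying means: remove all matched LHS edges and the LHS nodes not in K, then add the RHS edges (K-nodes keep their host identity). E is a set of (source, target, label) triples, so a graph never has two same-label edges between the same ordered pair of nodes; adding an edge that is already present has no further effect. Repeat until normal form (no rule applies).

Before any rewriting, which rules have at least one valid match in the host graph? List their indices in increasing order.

R0: no valid match — LHS pattern not found
R1: 4 valid matches — {0↦2, 1↦4}, {0↦2, 1↦5}, {0↦2, 1↦6} (+1 more)
R2: no valid match — LHS pattern not found
R3: no valid match — LHS pattern not found

Answer: [R1]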